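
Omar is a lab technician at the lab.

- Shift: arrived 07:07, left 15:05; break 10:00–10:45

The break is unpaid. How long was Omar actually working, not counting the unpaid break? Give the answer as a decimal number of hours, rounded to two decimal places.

7.22 hours

Shift: 07:07–15:05 = 7 h 58 min; less 45 min break → 7 h 13 min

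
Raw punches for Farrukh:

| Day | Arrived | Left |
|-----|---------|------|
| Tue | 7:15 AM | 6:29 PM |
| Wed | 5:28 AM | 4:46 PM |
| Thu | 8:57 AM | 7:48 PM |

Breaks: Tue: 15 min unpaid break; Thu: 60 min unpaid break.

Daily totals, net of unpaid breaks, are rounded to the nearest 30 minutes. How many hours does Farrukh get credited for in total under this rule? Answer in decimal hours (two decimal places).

32.50 hours

Tue: 7:15 AM–6:29 PM = 11 h 14 min − 15 min = 10 h 59 min → rounds to 11 h 0 min
Wed: 5:28 AM–4:46 PM = 11 h 18 min → rounds to 11 h 30 min
Thu: 8:57 AM–7:48 PM = 10 h 51 min − 60 min = 9 h 51 min → rounds to 10 h 0 min
Total credited: 32 h 30 min.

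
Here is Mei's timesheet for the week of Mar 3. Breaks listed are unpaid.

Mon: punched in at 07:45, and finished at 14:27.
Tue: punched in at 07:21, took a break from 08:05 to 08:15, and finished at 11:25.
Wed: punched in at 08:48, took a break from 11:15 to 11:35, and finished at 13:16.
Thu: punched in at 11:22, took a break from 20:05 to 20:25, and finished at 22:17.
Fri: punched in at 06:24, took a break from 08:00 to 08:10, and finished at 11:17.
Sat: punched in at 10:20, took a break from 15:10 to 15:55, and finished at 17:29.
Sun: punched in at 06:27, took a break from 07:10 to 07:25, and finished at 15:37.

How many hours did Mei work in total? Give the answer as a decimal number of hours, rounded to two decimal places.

Mon: 07:45–14:27 = 6 h 42 min
Tue: 07:21–11:25 = 4 h 4 min; less 10 min break → 3 h 54 min
Wed: 08:48–13:16 = 4 h 28 min; less 20 min break → 4 h 8 min
Thu: 11:22–22:17 = 10 h 55 min; less 20 min break → 10 h 35 min
Fri: 06:24–11:17 = 4 h 53 min; less 10 min break → 4 h 43 min
Sat: 10:20–17:29 = 7 h 9 min; less 45 min break → 6 h 24 min
Sun: 06:27–15:37 = 9 h 10 min; less 15 min break → 8 h 55 min
Total: 6 h 42 min + 3 h 54 min + 4 h 8 min + 10 h 35 min + 4 h 43 min + 6 h 24 min + 8 h 55 min = 45 h 21 min.

45.35 hours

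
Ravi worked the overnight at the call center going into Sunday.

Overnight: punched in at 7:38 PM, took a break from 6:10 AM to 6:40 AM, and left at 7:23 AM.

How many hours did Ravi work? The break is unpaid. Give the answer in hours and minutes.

11 h 15 min

Overnight: 7:38 PM → midnight = 4 h 22 min; midnight → 7:23 AM = 7 h 23 min; span 11 h 45 min; less 30 min break → 11 h 15 min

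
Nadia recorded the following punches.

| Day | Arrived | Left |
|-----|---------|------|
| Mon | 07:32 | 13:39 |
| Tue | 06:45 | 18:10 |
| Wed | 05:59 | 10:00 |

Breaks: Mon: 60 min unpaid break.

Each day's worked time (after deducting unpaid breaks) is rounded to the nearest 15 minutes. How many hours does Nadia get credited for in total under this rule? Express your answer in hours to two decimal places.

Mon: 07:32–13:39 = 6 h 7 min − 60 min = 5 h 7 min → rounds to 5 h 0 min
Tue: 06:45–18:10 = 11 h 25 min → rounds to 11 h 30 min
Wed: 05:59–10:00 = 4 h 1 min → rounds to 4 h 0 min
Total credited: 20 h 30 min.

20.50 hours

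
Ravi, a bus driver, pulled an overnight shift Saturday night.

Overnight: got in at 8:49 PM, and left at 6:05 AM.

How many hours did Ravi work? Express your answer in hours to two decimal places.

Overnight: 8:49 PM → midnight = 3 h 11 min; midnight → 6:05 AM = 6 h 5 min; span 9 h 16 min

9.27 hours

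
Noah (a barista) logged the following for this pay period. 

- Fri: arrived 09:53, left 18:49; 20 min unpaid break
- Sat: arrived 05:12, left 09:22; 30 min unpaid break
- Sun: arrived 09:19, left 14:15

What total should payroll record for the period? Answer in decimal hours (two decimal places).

Fri: 09:53–18:49 = 8 h 56 min; less 20 min break → 8 h 36 min
Sat: 05:12–09:22 = 4 h 10 min; less 30 min break → 3 h 40 min
Sun: 09:19–14:15 = 4 h 56 min
Total: 8 h 36 min + 3 h 40 min + 4 h 56 min = 17 h 12 min.

17.20 hours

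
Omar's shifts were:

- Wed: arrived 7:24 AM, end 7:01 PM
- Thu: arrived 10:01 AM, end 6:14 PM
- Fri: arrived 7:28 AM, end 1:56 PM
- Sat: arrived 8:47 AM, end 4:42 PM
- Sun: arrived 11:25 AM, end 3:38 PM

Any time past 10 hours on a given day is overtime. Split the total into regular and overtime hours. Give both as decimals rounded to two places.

Regular 36.82 hours, overtime 1.62 hours

Wed: 7:24 AM–7:01 PM = 11 h 37 min
Thu: 10:01 AM–6:14 PM = 8 h 13 min
Fri: 7:28 AM–1:56 PM = 6 h 28 min
Sat: 8:47 AM–4:42 PM = 7 h 55 min
Sun: 11:25 AM–3:38 PM = 4 h 13 min
Wed reg 10 h 0 min / OT 1 h 37 min; Thu reg 8 h 13 min / OT 0 h 0 min; Fri reg 6 h 28 min / OT 0 h 0 min; Sat reg 7 h 55 min / OT 0 h 0 min; Sun reg 4 h 13 min / OT 0 h 0 min.
Totals: regular 36 h 49 min, overtime 1 h 37 min.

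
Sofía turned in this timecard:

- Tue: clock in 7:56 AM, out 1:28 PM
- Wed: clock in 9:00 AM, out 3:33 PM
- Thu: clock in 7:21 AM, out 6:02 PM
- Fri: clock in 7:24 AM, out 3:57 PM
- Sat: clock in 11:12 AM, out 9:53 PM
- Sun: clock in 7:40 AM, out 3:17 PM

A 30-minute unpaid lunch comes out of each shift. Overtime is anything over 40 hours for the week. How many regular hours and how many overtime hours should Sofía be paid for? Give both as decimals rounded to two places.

Tue: 7:56 AM–1:28 PM = 5 h 32 min; less 30 min break → 5 h 2 min
Wed: 9:00 AM–3:33 PM = 6 h 33 min; less 30 min break → 6 h 3 min
Thu: 7:21 AM–6:02 PM = 10 h 41 min; less 30 min break → 10 h 11 min
Fri: 7:24 AM–3:57 PM = 8 h 33 min; less 30 min break → 8 h 3 min
Sat: 11:12 AM–9:53 PM = 10 h 41 min; less 30 min break → 10 h 11 min
Sun: 7:40 AM–3:17 PM = 7 h 37 min; less 30 min break → 7 h 7 min
Total worked: 46 h 37 min = 46.62 h.
Threshold 40 h → overtime 6 h 37 min, regular 40 h 0 min.

Regular 40.00 hours, overtime 6.62 hours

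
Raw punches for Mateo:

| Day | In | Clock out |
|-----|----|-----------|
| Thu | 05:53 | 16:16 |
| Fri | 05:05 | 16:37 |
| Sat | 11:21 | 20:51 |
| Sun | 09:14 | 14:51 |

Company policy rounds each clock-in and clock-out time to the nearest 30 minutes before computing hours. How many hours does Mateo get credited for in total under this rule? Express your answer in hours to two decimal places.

37.50 hours

Thu: in 05:53→06:00, out 16:16→16:30; 10 h 30 min
Fri: in 05:05→05:00, out 16:37→16:30; 11 h 30 min
Sat: in 11:21→11:30, out 20:51→21:00; 9 h 30 min
Sun: in 09:14→09:00, out 14:51→15:00; 6 h 0 min
Total credited: 37 h 30 min.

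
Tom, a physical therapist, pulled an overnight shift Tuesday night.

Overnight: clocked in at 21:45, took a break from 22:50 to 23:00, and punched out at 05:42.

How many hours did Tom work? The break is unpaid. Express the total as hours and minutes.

Overnight: 21:45 → midnight = 2 h 15 min; midnight → 05:42 = 5 h 42 min; span 7 h 57 min; less 10 min break → 7 h 47 min

7 h 47 min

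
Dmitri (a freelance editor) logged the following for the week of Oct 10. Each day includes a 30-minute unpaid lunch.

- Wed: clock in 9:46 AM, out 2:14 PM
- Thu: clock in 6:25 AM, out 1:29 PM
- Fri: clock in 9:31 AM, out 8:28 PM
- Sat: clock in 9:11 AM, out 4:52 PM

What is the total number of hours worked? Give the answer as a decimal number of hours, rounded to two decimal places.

28.17 hours

Wed: 9:46 AM–2:14 PM = 4 h 28 min; less 30 min break → 3 h 58 min
Thu: 6:25 AM–1:29 PM = 7 h 4 min; less 30 min break → 6 h 34 min
Fri: 9:31 AM–8:28 PM = 10 h 57 min; less 30 min break → 10 h 27 min
Sat: 9:11 AM–4:52 PM = 7 h 41 min; less 30 min break → 7 h 11 min
Total: 3 h 58 min + 6 h 34 min + 10 h 27 min + 7 h 11 min = 28 h 10 min.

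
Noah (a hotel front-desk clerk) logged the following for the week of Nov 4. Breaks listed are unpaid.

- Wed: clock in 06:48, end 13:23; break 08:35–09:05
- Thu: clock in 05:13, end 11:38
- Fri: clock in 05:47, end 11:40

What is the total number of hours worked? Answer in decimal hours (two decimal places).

18.38 hours

Wed: 06:48–13:23 = 6 h 35 min; less 30 min break → 6 h 5 min
Thu: 05:13–11:38 = 6 h 25 min
Fri: 05:47–11:40 = 5 h 53 min
Total: 6 h 5 min + 6 h 25 min + 5 h 53 min = 18 h 23 min.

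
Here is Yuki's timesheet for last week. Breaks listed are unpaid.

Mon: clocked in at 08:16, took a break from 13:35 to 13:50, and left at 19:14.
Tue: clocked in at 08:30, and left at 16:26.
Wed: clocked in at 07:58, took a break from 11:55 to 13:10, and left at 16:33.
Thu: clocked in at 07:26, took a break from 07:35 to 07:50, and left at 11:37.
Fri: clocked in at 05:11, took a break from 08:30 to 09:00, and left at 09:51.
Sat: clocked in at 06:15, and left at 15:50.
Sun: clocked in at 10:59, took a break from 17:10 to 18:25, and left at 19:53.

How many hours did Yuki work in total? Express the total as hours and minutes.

51 h 19 min

Mon: 08:16–19:14 = 10 h 58 min; less 15 min break → 10 h 43 min
Tue: 08:30–16:26 = 7 h 56 min
Wed: 07:58–16:33 = 8 h 35 min; less 75 min break → 7 h 20 min
Thu: 07:26–11:37 = 4 h 11 min; less 15 min break → 3 h 56 min
Fri: 05:11–09:51 = 4 h 40 min; less 30 min break → 4 h 10 min
Sat: 06:15–15:50 = 9 h 35 min
Sun: 10:59–19:53 = 8 h 54 min; less 75 min break → 7 h 39 min
Total: 10 h 43 min + 7 h 56 min + 7 h 20 min + 3 h 56 min + 4 h 10 min + 9 h 35 min + 7 h 39 min = 51 h 19 min.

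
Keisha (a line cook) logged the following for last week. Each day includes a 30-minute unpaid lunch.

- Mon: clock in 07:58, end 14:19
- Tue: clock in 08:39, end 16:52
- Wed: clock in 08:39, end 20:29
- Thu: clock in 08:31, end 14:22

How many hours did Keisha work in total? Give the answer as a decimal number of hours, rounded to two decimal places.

Mon: 07:58–14:19 = 6 h 21 min; less 30 min break → 5 h 51 min
Tue: 08:39–16:52 = 8 h 13 min; less 30 min break → 7 h 43 min
Wed: 08:39–20:29 = 11 h 50 min; less 30 min break → 11 h 20 min
Thu: 08:31–14:22 = 5 h 51 min; less 30 min break → 5 h 21 min
Total: 5 h 51 min + 7 h 43 min + 11 h 20 min + 5 h 21 min = 30 h 15 min.

30.25 hours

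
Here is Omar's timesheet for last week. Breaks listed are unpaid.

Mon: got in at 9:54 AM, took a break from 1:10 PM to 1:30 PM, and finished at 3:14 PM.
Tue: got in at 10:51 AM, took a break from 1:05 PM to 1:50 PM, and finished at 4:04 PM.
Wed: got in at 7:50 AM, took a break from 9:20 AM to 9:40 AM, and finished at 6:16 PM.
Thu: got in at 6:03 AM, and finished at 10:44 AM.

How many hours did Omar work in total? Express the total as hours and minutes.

Mon: 9:54 AM–3:14 PM = 5 h 20 min; less 20 min break → 5 h 0 min
Tue: 10:51 AM–4:04 PM = 5 h 13 min; less 45 min break → 4 h 28 min
Wed: 7:50 AM–6:16 PM = 10 h 26 min; less 20 min break → 10 h 6 min
Thu: 6:03 AM–10:44 AM = 4 h 41 min
Total: 5 h 0 min + 4 h 28 min + 10 h 6 min + 4 h 41 min = 24 h 15 min.

24 h 15 min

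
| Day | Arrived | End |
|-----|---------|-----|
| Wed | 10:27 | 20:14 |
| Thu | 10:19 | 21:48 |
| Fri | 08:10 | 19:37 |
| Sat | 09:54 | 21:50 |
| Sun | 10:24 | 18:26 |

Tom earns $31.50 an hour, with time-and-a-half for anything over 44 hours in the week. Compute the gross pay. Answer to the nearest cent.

Wed: 10:27–20:14 = 9 h 47 min
Thu: 10:19–21:48 = 11 h 29 min
Fri: 08:10–19:37 = 11 h 27 min
Sat: 09:54–21:50 = 11 h 56 min
Sun: 10:24–18:26 = 8 h 2 min
Total worked: 52 h 41 min = 3161 min.
Regular 44 h 0 min = 2640 min at $31.50/h; overtime 8 h 41 min = 521 min at $47.25/h.
Pay = (2640 × $31.50 + 521 × $47.25) ÷ 60 = $1796.29.

$1796.29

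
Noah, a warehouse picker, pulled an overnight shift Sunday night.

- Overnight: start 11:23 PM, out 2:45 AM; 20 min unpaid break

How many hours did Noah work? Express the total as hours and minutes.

Overnight: 11:23 PM → midnight = 0 h 37 min; midnight → 2:45 AM = 2 h 45 min; span 3 h 22 min; less 20 min break → 3 h 2 min

3 h 2 min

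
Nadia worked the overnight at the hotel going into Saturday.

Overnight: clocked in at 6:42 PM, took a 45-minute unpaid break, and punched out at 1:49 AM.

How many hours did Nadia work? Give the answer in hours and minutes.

Overnight: 6:42 PM → midnight = 5 h 18 min; midnight → 1:49 AM = 1 h 49 min; span 7 h 7 min; less 45 min break → 6 h 22 min

6 h 22 min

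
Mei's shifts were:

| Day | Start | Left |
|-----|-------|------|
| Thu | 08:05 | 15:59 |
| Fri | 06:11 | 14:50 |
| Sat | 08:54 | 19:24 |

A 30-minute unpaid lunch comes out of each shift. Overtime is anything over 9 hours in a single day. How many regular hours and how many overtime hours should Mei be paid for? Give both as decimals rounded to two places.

Regular 24.55 hours, overtime 1.00 hours

Thu: 08:05–15:59 = 7 h 54 min; less 30 min break → 7 h 24 min
Fri: 06:11–14:50 = 8 h 39 min; less 30 min break → 8 h 9 min
Sat: 08:54–19:24 = 10 h 30 min; less 30 min break → 10 h 0 min
Thu reg 7 h 24 min / OT 0 h 0 min; Fri reg 8 h 9 min / OT 0 h 0 min; Sat reg 9 h 0 min / OT 1 h 0 min.
Totals: regular 24 h 33 min, overtime 1 h 0 min.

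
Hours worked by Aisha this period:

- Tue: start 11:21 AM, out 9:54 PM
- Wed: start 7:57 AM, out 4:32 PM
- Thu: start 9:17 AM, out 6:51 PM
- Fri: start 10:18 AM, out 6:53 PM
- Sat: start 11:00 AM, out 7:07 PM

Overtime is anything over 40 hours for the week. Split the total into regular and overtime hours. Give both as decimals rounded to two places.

Regular 40.00 hours, overtime 5.40 hours

Tue: 11:21 AM–9:54 PM = 10 h 33 min
Wed: 7:57 AM–4:32 PM = 8 h 35 min
Thu: 9:17 AM–6:51 PM = 9 h 34 min
Fri: 10:18 AM–6:53 PM = 8 h 35 min
Sat: 11:00 AM–7:07 PM = 8 h 7 min
Total worked: 45 h 24 min = 45.40 h.
Threshold 40 h → overtime 5 h 24 min, regular 40 h 0 min.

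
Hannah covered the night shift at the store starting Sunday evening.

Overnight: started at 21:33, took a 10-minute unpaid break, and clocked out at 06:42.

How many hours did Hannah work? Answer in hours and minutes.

8 h 59 min

Overnight: 21:33 → midnight = 2 h 27 min; midnight → 06:42 = 6 h 42 min; span 9 h 9 min; less 10 min break → 8 h 59 min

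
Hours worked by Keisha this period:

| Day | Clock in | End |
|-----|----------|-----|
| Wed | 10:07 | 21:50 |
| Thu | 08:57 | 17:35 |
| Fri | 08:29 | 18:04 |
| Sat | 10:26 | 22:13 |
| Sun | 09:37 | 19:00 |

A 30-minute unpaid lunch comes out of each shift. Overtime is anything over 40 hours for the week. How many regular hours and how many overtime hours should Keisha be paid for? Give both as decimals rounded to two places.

Regular 40.00 hours, overtime 8.60 hours

Wed: 10:07–21:50 = 11 h 43 min; less 30 min break → 11 h 13 min
Thu: 08:57–17:35 = 8 h 38 min; less 30 min break → 8 h 8 min
Fri: 08:29–18:04 = 9 h 35 min; less 30 min break → 9 h 5 min
Sat: 10:26–22:13 = 11 h 47 min; less 30 min break → 11 h 17 min
Sun: 09:37–19:00 = 9 h 23 min; less 30 min break → 8 h 53 min
Total worked: 48 h 36 min = 48.60 h.
Threshold 40 h → overtime 8 h 36 min, regular 40 h 0 min.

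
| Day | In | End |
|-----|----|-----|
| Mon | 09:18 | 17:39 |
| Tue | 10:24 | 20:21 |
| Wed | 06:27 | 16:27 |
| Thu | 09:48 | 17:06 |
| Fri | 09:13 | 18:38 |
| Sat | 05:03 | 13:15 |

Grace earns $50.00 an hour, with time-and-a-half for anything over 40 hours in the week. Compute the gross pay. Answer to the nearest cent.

Mon: 09:18–17:39 = 8 h 21 min
Tue: 10:24–20:21 = 9 h 57 min
Wed: 06:27–16:27 = 10 h 0 min
Thu: 09:48–17:06 = 7 h 18 min
Fri: 09:13–18:38 = 9 h 25 min
Sat: 05:03–13:15 = 8 h 12 min
Total worked: 53 h 13 min = 3193 min.
Regular 40 h 0 min = 2400 min at $50.00/h; overtime 13 h 13 min = 793 min at $75.00/h.
Pay = (2400 × $50.00 + 793 × $75.00) ÷ 60 = $2991.25.

$2991.25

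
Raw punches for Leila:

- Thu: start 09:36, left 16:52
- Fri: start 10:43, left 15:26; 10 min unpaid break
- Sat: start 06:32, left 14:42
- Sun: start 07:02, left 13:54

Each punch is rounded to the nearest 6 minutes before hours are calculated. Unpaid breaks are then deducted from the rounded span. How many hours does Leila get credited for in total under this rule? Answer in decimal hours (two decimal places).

26.93 hours

Thu: in 09:36→09:36, out 16:52→16:54; 7 h 18 min
Fri: in 10:43→10:42, out 15:26→15:24; 4 h 42 min − 10 min = 4 h 32 min
Sat: in 06:32→06:30, out 14:42→14:42; 8 h 12 min
Sun: in 07:02→07:00, out 13:54→13:54; 6 h 54 min
Total credited: 26 h 56 min.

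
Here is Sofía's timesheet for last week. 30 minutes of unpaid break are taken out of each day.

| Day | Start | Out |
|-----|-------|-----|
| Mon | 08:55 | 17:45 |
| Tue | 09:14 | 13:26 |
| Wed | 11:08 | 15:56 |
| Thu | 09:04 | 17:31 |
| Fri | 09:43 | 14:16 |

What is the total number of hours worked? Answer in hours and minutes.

28 h 20 min

Mon: 08:55–17:45 = 8 h 50 min; less 30 min break → 8 h 20 min
Tue: 09:14–13:26 = 4 h 12 min; less 30 min break → 3 h 42 min
Wed: 11:08–15:56 = 4 h 48 min; less 30 min break → 4 h 18 min
Thu: 09:04–17:31 = 8 h 27 min; less 30 min break → 7 h 57 min
Fri: 09:43–14:16 = 4 h 33 min; less 30 min break → 4 h 3 min
Total: 8 h 20 min + 3 h 42 min + 4 h 18 min + 7 h 57 min + 4 h 3 min = 28 h 20 min.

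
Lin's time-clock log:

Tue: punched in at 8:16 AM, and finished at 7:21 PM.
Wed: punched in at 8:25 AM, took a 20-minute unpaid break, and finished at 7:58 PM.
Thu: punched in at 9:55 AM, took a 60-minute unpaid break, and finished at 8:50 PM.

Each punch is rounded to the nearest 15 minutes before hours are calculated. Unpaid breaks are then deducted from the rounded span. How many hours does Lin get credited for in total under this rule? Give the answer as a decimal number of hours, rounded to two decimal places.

31.92 hours

Tue: in 8:16 AM→8:15 AM, out 7:21 PM→7:15 PM; 11 h 0 min
Wed: in 8:25 AM→8:30 AM, out 7:58 PM→8:00 PM; 11 h 30 min − 20 min = 11 h 10 min
Thu: in 9:55 AM→10:00 AM, out 8:50 PM→8:45 PM; 10 h 45 min − 60 min = 9 h 45 min
Total credited: 31 h 55 min.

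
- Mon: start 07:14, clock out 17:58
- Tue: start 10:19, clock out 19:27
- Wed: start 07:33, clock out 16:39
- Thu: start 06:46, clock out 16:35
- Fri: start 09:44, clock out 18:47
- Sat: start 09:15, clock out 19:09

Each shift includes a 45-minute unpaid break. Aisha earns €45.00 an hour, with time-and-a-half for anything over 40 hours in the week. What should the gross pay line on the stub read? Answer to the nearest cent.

Mon: 07:14–17:58 = 10 h 44 min; less 45 min break → 9 h 59 min
Tue: 10:19–19:27 = 9 h 8 min; less 45 min break → 8 h 23 min
Wed: 07:33–16:39 = 9 h 6 min; less 45 min break → 8 h 21 min
Thu: 06:46–16:35 = 9 h 49 min; less 45 min break → 9 h 4 min
Fri: 09:44–18:47 = 9 h 3 min; less 45 min break → 8 h 18 min
Sat: 09:15–19:09 = 9 h 54 min; less 45 min break → 9 h 9 min
Total worked: 53 h 14 min = 3194 min.
Regular 40 h 0 min = 2400 min at €45.00/h; overtime 13 h 14 min = 794 min at €67.50/h.
Pay = (2400 × €45.00 + 794 × €67.50) ÷ 60 = €2693.25.

€2693.25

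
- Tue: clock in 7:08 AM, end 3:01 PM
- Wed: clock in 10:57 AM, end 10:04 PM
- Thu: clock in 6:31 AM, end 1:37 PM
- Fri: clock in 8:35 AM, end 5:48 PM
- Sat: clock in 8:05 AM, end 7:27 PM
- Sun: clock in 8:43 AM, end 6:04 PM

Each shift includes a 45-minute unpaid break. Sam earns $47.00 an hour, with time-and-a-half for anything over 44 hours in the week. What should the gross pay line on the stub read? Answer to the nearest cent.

Tue: 7:08 AM–3:01 PM = 7 h 53 min; less 45 min break → 7 h 8 min
Wed: 10:57 AM–10:04 PM = 11 h 7 min; less 45 min break → 10 h 22 min
Thu: 6:31 AM–1:37 PM = 7 h 6 min; less 45 min break → 6 h 21 min
Fri: 8:35 AM–5:48 PM = 9 h 13 min; less 45 min break → 8 h 28 min
Sat: 8:05 AM–7:27 PM = 11 h 22 min; less 45 min break → 10 h 37 min
Sun: 8:43 AM–6:04 PM = 9 h 21 min; less 45 min break → 8 h 36 min
Total worked: 51 h 32 min = 3092 min.
Regular 44 h 0 min = 2640 min at $47.00/h; overtime 7 h 32 min = 452 min at $70.50/h.
Pay = (2640 × $47.00 + 452 × $70.50) ÷ 60 = $2599.10.

$2599.10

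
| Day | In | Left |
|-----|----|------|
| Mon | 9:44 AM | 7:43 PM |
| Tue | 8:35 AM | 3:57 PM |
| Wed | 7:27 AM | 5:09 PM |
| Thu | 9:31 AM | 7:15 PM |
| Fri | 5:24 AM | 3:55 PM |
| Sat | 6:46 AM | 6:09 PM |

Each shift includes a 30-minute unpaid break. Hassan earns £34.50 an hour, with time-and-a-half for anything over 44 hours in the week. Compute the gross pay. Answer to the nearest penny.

£2122.61

Mon: 9:44 AM–7:43 PM = 9 h 59 min; less 30 min break → 9 h 29 min
Tue: 8:35 AM–3:57 PM = 7 h 22 min; less 30 min break → 6 h 52 min
Wed: 7:27 AM–5:09 PM = 9 h 42 min; less 30 min break → 9 h 12 min
Thu: 9:31 AM–7:15 PM = 9 h 44 min; less 30 min break → 9 h 14 min
Fri: 5:24 AM–3:55 PM = 10 h 31 min; less 30 min break → 10 h 1 min
Sat: 6:46 AM–6:09 PM = 11 h 23 min; less 30 min break → 10 h 53 min
Total worked: 55 h 41 min = 3341 min.
Regular 44 h 0 min = 2640 min at £34.50/h; overtime 11 h 41 min = 701 min at £51.75/h.
Pay = (2640 × £34.50 + 701 × £51.75) ÷ 60 = £2122.61.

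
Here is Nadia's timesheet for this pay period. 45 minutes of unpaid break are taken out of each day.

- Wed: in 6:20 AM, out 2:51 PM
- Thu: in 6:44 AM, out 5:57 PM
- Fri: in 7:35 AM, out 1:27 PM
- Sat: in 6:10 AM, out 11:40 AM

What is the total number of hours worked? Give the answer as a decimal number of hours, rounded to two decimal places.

Wed: 6:20 AM–2:51 PM = 8 h 31 min; less 45 min break → 7 h 46 min
Thu: 6:44 AM–5:57 PM = 11 h 13 min; less 45 min break → 10 h 28 min
Fri: 7:35 AM–1:27 PM = 5 h 52 min; less 45 min break → 5 h 7 min
Sat: 6:10 AM–11:40 AM = 5 h 30 min; less 45 min break → 4 h 45 min
Total: 7 h 46 min + 10 h 28 min + 5 h 7 min + 4 h 45 min = 28 h 6 min.

28.10 hours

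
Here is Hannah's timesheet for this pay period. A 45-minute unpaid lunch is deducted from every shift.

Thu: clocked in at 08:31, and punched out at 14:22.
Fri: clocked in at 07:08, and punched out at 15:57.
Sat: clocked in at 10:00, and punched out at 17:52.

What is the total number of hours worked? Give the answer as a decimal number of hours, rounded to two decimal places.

Thu: 08:31–14:22 = 5 h 51 min; less 45 min break → 5 h 6 min
Fri: 07:08–15:57 = 8 h 49 min; less 45 min break → 8 h 4 min
Sat: 10:00–17:52 = 7 h 52 min; less 45 min break → 7 h 7 min
Total: 5 h 6 min + 8 h 4 min + 7 h 7 min = 20 h 17 min.

20.28 hours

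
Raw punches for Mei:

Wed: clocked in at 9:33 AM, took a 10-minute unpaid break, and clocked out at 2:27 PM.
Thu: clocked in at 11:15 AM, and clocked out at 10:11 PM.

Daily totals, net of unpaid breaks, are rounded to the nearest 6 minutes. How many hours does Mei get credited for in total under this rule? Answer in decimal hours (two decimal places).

Wed: 9:33 AM–2:27 PM = 4 h 54 min − 10 min = 4 h 44 min → rounds to 4 h 42 min
Thu: 11:15 AM–10:11 PM = 10 h 56 min → rounds to 10 h 54 min
Total credited: 15 h 36 min.

15.60 hours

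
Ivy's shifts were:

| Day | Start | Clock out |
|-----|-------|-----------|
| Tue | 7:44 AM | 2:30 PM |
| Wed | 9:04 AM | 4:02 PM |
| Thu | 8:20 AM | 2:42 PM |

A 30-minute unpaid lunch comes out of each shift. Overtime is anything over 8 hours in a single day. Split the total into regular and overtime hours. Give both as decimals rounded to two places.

Regular 18.60 hours, overtime 0.00 hours

Tue: 7:44 AM–2:30 PM = 6 h 46 min; less 30 min break → 6 h 16 min
Wed: 9:04 AM–4:02 PM = 6 h 58 min; less 30 min break → 6 h 28 min
Thu: 8:20 AM–2:42 PM = 6 h 22 min; less 30 min break → 5 h 52 min
Tue reg 6 h 16 min / OT 0 h 0 min; Wed reg 6 h 28 min / OT 0 h 0 min; Thu reg 5 h 52 min / OT 0 h 0 min.
Totals: regular 18 h 36 min, overtime 0 h 0 min.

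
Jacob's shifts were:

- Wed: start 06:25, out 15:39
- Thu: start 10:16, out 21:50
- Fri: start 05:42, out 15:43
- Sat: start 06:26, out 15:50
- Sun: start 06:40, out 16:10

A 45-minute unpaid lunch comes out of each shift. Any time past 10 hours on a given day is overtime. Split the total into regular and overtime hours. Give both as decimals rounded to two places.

Wed: 06:25–15:39 = 9 h 14 min; less 45 min break → 8 h 29 min
Thu: 10:16–21:50 = 11 h 34 min; less 45 min break → 10 h 49 min
Fri: 05:42–15:43 = 10 h 1 min; less 45 min break → 9 h 16 min
Sat: 06:26–15:50 = 9 h 24 min; less 45 min break → 8 h 39 min
Sun: 06:40–16:10 = 9 h 30 min; less 45 min break → 8 h 45 min
Wed reg 8 h 29 min / OT 0 h 0 min; Thu reg 10 h 0 min / OT 0 h 49 min; Fri reg 9 h 16 min / OT 0 h 0 min; Sat reg 8 h 39 min / OT 0 h 0 min; Sun reg 8 h 45 min / OT 0 h 0 min.
Totals: regular 45 h 9 min, overtime 0 h 49 min.

Regular 45.15 hours, overtime 0.82 hours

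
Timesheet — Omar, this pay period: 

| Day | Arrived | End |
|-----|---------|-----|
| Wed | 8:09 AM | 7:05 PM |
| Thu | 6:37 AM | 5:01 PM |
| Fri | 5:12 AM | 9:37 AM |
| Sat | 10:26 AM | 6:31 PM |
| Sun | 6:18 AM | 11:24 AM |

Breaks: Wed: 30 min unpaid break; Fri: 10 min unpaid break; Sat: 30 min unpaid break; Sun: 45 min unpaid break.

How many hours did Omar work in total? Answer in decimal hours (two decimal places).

Wed: 8:09 AM–7:05 PM = 10 h 56 min; less 30 min break → 10 h 26 min
Thu: 6:37 AM–5:01 PM = 10 h 24 min
Fri: 5:12 AM–9:37 AM = 4 h 25 min; less 10 min break → 4 h 15 min
Sat: 10:26 AM–6:31 PM = 8 h 5 min; less 30 min break → 7 h 35 min
Sun: 6:18 AM–11:24 AM = 5 h 6 min; less 45 min break → 4 h 21 min
Total: 10 h 26 min + 10 h 24 min + 4 h 15 min + 7 h 35 min + 4 h 21 min = 37 h 1 min.

37.02 hours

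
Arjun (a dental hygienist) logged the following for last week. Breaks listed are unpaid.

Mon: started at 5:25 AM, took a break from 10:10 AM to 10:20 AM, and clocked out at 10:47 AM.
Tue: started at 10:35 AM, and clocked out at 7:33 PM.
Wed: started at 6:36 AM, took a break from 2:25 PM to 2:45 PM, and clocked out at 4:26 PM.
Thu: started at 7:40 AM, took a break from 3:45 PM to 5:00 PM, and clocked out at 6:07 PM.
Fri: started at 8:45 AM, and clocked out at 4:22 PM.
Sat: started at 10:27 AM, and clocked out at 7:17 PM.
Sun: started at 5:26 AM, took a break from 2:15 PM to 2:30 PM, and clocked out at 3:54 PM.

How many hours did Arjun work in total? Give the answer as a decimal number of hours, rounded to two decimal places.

Mon: 5:25 AM–10:47 AM = 5 h 22 min; less 10 min break → 5 h 12 min
Tue: 10:35 AM–7:33 PM = 8 h 58 min
Wed: 6:36 AM–4:26 PM = 9 h 50 min; less 20 min break → 9 h 30 min
Thu: 7:40 AM–6:07 PM = 10 h 27 min; less 75 min break → 9 h 12 min
Fri: 8:45 AM–4:22 PM = 7 h 37 min
Sat: 10:27 AM–7:17 PM = 8 h 50 min
Sun: 5:26 AM–3:54 PM = 10 h 28 min; less 15 min break → 10 h 13 min
Total: 5 h 12 min + 8 h 58 min + 9 h 30 min + 9 h 12 min + 7 h 37 min + 8 h 50 min + 10 h 13 min = 59 h 32 min.

59.53 hours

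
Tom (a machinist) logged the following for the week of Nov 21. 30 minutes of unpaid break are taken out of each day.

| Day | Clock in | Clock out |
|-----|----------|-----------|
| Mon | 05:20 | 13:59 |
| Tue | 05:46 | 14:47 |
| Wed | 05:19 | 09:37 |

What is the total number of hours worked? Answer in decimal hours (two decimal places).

Mon: 05:20–13:59 = 8 h 39 min; less 30 min break → 8 h 9 min
Tue: 05:46–14:47 = 9 h 1 min; less 30 min break → 8 h 31 min
Wed: 05:19–09:37 = 4 h 18 min; less 30 min break → 3 h 48 min
Total: 8 h 9 min + 8 h 31 min + 3 h 48 min = 20 h 28 min.

20.47 hours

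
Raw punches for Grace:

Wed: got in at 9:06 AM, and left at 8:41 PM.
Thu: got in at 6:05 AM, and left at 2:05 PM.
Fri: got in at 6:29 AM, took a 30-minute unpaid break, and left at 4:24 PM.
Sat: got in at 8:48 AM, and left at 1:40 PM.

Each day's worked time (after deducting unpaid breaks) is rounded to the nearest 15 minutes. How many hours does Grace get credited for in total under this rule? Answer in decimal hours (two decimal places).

Wed: 9:06 AM–8:41 PM = 11 h 35 min → rounds to 11 h 30 min
Thu: 6:05 AM–2:05 PM = 8 h 0 min → rounds to 8 h 0 min
Fri: 6:29 AM–4:24 PM = 9 h 55 min − 30 min = 9 h 25 min → rounds to 9 h 30 min
Sat: 8:48 AM–1:40 PM = 4 h 52 min → rounds to 4 h 45 min
Total credited: 33 h 45 min.

33.75 hours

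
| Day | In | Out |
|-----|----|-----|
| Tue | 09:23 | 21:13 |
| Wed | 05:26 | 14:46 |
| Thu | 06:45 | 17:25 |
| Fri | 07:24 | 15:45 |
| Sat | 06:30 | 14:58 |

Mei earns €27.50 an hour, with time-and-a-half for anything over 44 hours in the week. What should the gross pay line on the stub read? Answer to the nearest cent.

Tue: 09:23–21:13 = 11 h 50 min
Wed: 05:26–14:46 = 9 h 20 min
Thu: 06:45–17:25 = 10 h 40 min
Fri: 07:24–15:45 = 8 h 21 min
Sat: 06:30–14:58 = 8 h 28 min
Total worked: 48 h 39 min = 2919 min.
Regular 44 h 0 min = 2640 min at €27.50/h; overtime 4 h 39 min = 279 min at €41.25/h.
Pay = (2640 × €27.50 + 279 × €41.25) ÷ 60 = €1401.81.

€1401.81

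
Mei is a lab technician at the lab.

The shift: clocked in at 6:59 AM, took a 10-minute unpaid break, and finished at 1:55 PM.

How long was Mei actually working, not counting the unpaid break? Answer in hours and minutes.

6 h 46 min

The shift: 6:59 AM–1:55 PM = 6 h 56 min; less 10 min break → 6 h 46 min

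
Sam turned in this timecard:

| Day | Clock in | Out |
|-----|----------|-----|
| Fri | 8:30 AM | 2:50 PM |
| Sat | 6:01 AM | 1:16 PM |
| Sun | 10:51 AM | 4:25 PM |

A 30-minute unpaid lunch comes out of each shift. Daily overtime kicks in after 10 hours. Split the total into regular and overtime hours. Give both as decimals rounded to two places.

Regular 17.65 hours, overtime 0.00 hours

Fri: 8:30 AM–2:50 PM = 6 h 20 min; less 30 min break → 5 h 50 min
Sat: 6:01 AM–1:16 PM = 7 h 15 min; less 30 min break → 6 h 45 min
Sun: 10:51 AM–4:25 PM = 5 h 34 min; less 30 min break → 5 h 4 min
Fri reg 5 h 50 min / OT 0 h 0 min; Sat reg 6 h 45 min / OT 0 h 0 min; Sun reg 5 h 4 min / OT 0 h 0 min.
Totals: regular 17 h 39 min, overtime 0 h 0 min.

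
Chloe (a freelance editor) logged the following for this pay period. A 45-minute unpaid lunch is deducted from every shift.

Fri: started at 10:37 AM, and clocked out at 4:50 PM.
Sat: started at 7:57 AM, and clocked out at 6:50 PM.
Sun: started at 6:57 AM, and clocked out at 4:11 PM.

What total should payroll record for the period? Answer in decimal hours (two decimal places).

Fri: 10:37 AM–4:50 PM = 6 h 13 min; less 45 min break → 5 h 28 min
Sat: 7:57 AM–6:50 PM = 10 h 53 min; less 45 min break → 10 h 8 min
Sun: 6:57 AM–4:11 PM = 9 h 14 min; less 45 min break → 8 h 29 min
Total: 5 h 28 min + 10 h 8 min + 8 h 29 min = 24 h 5 min.

24.08 hours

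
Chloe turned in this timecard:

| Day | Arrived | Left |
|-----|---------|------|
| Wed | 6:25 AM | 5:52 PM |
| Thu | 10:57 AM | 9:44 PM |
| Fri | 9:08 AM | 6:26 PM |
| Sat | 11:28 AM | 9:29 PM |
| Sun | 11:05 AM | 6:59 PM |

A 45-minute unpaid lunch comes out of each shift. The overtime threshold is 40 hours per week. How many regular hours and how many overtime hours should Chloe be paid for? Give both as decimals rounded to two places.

Wed: 6:25 AM–5:52 PM = 11 h 27 min; less 45 min break → 10 h 42 min
Thu: 10:57 AM–9:44 PM = 10 h 47 min; less 45 min break → 10 h 2 min
Fri: 9:08 AM–6:26 PM = 9 h 18 min; less 45 min break → 8 h 33 min
Sat: 11:28 AM–9:29 PM = 10 h 1 min; less 45 min break → 9 h 16 min
Sun: 11:05 AM–6:59 PM = 7 h 54 min; less 45 min break → 7 h 9 min
Total worked: 45 h 42 min = 45.70 h.
Threshold 40 h → overtime 5 h 42 min, regular 40 h 0 min.

Regular 40.00 hours, overtime 5.70 hours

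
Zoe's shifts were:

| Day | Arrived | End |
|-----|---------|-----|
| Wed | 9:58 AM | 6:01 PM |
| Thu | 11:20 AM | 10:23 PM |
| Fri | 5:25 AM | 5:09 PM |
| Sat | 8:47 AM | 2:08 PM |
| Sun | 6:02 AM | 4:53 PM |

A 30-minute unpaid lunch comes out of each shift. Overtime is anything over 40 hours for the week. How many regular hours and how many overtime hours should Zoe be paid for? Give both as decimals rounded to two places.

Regular 40.00 hours, overtime 4.53 hours

Wed: 9:58 AM–6:01 PM = 8 h 3 min; less 30 min break → 7 h 33 min
Thu: 11:20 AM–10:23 PM = 11 h 3 min; less 30 min break → 10 h 33 min
Fri: 5:25 AM–5:09 PM = 11 h 44 min; less 30 min break → 11 h 14 min
Sat: 8:47 AM–2:08 PM = 5 h 21 min; less 30 min break → 4 h 51 min
Sun: 6:02 AM–4:53 PM = 10 h 51 min; less 30 min break → 10 h 21 min
Total worked: 44 h 32 min = 44.53 h.
Threshold 40 h → overtime 4 h 32 min, regular 40 h 0 min.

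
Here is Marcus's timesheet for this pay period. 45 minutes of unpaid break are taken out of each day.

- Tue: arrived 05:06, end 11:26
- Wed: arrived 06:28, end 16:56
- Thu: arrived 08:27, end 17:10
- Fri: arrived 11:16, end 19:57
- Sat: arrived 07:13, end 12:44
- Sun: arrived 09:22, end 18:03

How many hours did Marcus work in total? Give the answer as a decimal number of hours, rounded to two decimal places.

Tue: 05:06–11:26 = 6 h 20 min; less 45 min break → 5 h 35 min
Wed: 06:28–16:56 = 10 h 28 min; less 45 min break → 9 h 43 min
Thu: 08:27–17:10 = 8 h 43 min; less 45 min break → 7 h 58 min
Fri: 11:16–19:57 = 8 h 41 min; less 45 min break → 7 h 56 min
Sat: 07:13–12:44 = 5 h 31 min; less 45 min break → 4 h 46 min
Sun: 09:22–18:03 = 8 h 41 min; less 45 min break → 7 h 56 min
Total: 5 h 35 min + 9 h 43 min + 7 h 58 min + 7 h 56 min + 4 h 46 min + 7 h 56 min = 43 h 54 min.

43.90 hours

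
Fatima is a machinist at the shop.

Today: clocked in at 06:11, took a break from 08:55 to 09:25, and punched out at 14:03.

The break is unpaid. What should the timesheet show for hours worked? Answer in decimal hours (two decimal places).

Today: 06:11–14:03 = 7 h 52 min; less 30 min break → 7 h 22 min

7.37 hours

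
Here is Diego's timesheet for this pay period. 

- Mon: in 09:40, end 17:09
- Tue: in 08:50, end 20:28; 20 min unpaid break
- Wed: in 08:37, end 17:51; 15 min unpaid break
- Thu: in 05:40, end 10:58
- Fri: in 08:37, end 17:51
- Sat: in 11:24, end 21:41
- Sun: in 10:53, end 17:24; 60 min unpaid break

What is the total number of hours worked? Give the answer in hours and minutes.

Mon: 09:40–17:09 = 7 h 29 min
Tue: 08:50–20:28 = 11 h 38 min; less 20 min break → 11 h 18 min
Wed: 08:37–17:51 = 9 h 14 min; less 15 min break → 8 h 59 min
Thu: 05:40–10:58 = 5 h 18 min
Fri: 08:37–17:51 = 9 h 14 min
Sat: 11:24–21:41 = 10 h 17 min
Sun: 10:53–17:24 = 6 h 31 min; less 60 min break → 5 h 31 min
Total: 7 h 29 min + 11 h 18 min + 8 h 59 min + 5 h 18 min + 9 h 14 min + 10 h 17 min + 5 h 31 min = 58 h 6 min.

58 h 6 min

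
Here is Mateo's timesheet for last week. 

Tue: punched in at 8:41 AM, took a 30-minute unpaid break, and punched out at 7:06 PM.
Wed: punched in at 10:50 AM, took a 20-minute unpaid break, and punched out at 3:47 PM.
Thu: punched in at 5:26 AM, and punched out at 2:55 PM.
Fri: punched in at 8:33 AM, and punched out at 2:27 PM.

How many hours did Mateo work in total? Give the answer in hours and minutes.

Tue: 8:41 AM–7:06 PM = 10 h 25 min; less 30 min break → 9 h 55 min
Wed: 10:50 AM–3:47 PM = 4 h 57 min; less 20 min break → 4 h 37 min
Thu: 5:26 AM–2:55 PM = 9 h 29 min
Fri: 8:33 AM–2:27 PM = 5 h 54 min
Total: 9 h 55 min + 4 h 37 min + 9 h 29 min + 5 h 54 min = 29 h 55 min.

29 h 55 min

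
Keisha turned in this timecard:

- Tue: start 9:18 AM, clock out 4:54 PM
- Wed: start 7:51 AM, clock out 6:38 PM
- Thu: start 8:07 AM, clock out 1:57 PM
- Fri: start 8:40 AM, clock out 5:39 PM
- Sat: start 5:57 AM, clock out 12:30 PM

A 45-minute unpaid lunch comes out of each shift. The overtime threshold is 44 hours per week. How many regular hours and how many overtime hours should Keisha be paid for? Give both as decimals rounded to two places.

Regular 36.00 hours, overtime 0.00 hours

Tue: 9:18 AM–4:54 PM = 7 h 36 min; less 45 min break → 6 h 51 min
Wed: 7:51 AM–6:38 PM = 10 h 47 min; less 45 min break → 10 h 2 min
Thu: 8:07 AM–1:57 PM = 5 h 50 min; less 45 min break → 5 h 5 min
Fri: 8:40 AM–5:39 PM = 8 h 59 min; less 45 min break → 8 h 14 min
Sat: 5:57 AM–12:30 PM = 6 h 33 min; less 45 min break → 5 h 48 min
Total worked: 36 h 0 min = 36.00 h.
Threshold 44 h → overtime 0 h 0 min, regular 36 h 0 min.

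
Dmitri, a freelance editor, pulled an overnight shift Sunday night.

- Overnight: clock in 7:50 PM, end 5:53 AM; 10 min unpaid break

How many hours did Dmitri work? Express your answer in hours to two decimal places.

9.88 hours

Overnight: 7:50 PM → midnight = 4 h 10 min; midnight → 5:53 AM = 5 h 53 min; span 10 h 3 min; less 10 min break → 9 h 53 min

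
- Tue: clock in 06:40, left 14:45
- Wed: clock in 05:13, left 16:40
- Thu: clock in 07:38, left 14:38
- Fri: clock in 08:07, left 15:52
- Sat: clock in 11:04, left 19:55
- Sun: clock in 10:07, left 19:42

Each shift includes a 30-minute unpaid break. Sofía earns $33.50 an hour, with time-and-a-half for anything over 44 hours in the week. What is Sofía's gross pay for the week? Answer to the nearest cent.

$1761.26

Tue: 06:40–14:45 = 8 h 5 min; less 30 min break → 7 h 35 min
Wed: 05:13–16:40 = 11 h 27 min; less 30 min break → 10 h 57 min
Thu: 07:38–14:38 = 7 h 0 min; less 30 min break → 6 h 30 min
Fri: 08:07–15:52 = 7 h 45 min; less 30 min break → 7 h 15 min
Sat: 11:04–19:55 = 8 h 51 min; less 30 min break → 8 h 21 min
Sun: 10:07–19:42 = 9 h 35 min; less 30 min break → 9 h 5 min
Total worked: 49 h 43 min = 2983 min.
Regular 44 h 0 min = 2640 min at $33.50/h; overtime 5 h 43 min = 343 min at $50.25/h.
Pay = (2640 × $33.50 + 343 × $50.25) ÷ 60 = $1761.26.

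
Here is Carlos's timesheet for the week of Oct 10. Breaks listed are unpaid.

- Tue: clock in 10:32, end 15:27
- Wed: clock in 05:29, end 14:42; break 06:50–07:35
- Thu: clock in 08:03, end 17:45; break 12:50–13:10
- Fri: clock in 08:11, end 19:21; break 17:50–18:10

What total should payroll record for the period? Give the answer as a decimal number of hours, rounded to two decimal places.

33.58 hours

Tue: 10:32–15:27 = 4 h 55 min
Wed: 05:29–14:42 = 9 h 13 min; less 45 min break → 8 h 28 min
Thu: 08:03–17:45 = 9 h 42 min; less 20 min break → 9 h 22 min
Fri: 08:11–19:21 = 11 h 10 min; less 20 min break → 10 h 50 min
Total: 4 h 55 min + 8 h 28 min + 9 h 22 min + 10 h 50 min = 33 h 35 min.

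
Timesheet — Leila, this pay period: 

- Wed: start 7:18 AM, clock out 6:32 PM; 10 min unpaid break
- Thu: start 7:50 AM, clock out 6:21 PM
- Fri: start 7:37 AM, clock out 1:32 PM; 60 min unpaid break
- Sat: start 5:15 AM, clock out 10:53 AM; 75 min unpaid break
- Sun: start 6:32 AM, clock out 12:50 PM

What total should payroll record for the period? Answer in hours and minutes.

37 h 11 min

Wed: 7:18 AM–6:32 PM = 11 h 14 min; less 10 min break → 11 h 4 min
Thu: 7:50 AM–6:21 PM = 10 h 31 min
Fri: 7:37 AM–1:32 PM = 5 h 55 min; less 60 min break → 4 h 55 min
Sat: 5:15 AM–10:53 AM = 5 h 38 min; less 75 min break → 4 h 23 min
Sun: 6:32 AM–12:50 PM = 6 h 18 min
Total: 11 h 4 min + 10 h 31 min + 4 h 55 min + 4 h 23 min + 6 h 18 min = 37 h 11 min.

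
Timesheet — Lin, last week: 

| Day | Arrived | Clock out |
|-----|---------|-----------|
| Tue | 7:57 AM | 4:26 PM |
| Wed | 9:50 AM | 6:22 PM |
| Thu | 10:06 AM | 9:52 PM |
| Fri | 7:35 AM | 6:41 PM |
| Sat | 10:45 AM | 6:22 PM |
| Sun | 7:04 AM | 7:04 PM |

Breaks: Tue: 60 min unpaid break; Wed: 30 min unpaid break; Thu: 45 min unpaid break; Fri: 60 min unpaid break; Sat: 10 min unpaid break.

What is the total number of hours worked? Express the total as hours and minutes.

Tue: 7:57 AM–4:26 PM = 8 h 29 min; less 60 min break → 7 h 29 min
Wed: 9:50 AM–6:22 PM = 8 h 32 min; less 30 min break → 8 h 2 min
Thu: 10:06 AM–9:52 PM = 11 h 46 min; less 45 min break → 11 h 1 min
Fri: 7:35 AM–6:41 PM = 11 h 6 min; less 60 min break → 10 h 6 min
Sat: 10:45 AM–6:22 PM = 7 h 37 min; less 10 min break → 7 h 27 min
Sun: 7:04 AM–7:04 PM = 12 h 0 min
Total: 7 h 29 min + 8 h 2 min + 11 h 1 min + 10 h 6 min + 7 h 27 min + 12 h 0 min = 56 h 5 min.

56 h 5 min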